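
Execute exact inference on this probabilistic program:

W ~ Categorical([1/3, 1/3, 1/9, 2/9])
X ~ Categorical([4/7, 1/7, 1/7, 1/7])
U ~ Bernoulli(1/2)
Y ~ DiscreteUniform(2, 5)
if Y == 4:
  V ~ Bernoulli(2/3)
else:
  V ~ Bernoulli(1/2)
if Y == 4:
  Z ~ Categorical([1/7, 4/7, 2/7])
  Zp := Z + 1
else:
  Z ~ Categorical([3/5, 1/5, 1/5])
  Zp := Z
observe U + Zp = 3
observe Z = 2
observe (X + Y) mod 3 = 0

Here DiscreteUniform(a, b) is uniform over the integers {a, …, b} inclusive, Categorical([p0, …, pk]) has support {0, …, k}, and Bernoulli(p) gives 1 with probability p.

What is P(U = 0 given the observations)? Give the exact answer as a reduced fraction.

P(U = 0 | obs) = 10/59

Enumerate traces; 40 have nonzero weight after conditioning:
  (W=0, X=0, U=1, Y=3, V=0, Z=2) weight 1/420
  (W=0, X=0, U=1, Y=3, V=1, Z=2) weight 1/420
  (W=0, X=1, U=1, Y=2, V=0, Z=2) weight 1/1680
  (W=0, X=1, U=1, Y=2, V=1, Z=2) weight 1/1680
  (W=0, X=1, U=1, Y=5, V=0, Z=2) weight 1/1680
  (W=0, X=1, U=1, Y=5, V=1, Z=2) weight 1/1680
  (W=0, X=2, U=0, Y=4, V=0, Z=2) weight 1/1764
  (W=0, X=2, U=0, Y=4, V=1, Z=2) weight 1/882
  … 32 more
Group by U:
  weight(U=0) = 1/196
  weight(U=1) = 1/40
Total weight = 1/196 + 1/40 = 59/1960
P(U=0 | obs) = 1/196 / 59/1960 = 10/59
P(U=1 | obs) = 1/40 / 59/1960 = 49/59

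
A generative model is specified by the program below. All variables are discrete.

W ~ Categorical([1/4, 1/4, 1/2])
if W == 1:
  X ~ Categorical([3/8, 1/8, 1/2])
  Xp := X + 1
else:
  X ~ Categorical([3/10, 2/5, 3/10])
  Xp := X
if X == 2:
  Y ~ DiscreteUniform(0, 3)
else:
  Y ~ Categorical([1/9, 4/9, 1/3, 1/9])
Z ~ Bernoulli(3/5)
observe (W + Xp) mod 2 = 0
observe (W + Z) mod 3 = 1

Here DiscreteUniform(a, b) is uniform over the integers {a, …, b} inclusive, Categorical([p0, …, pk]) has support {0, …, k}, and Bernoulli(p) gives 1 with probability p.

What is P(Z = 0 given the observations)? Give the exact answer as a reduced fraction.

Enumerate traces; 16 have nonzero weight after conditioning:
  (W=0, X=0, Y=0, Z=1) weight 1/200
  (W=0, X=0, Y=1, Z=1) weight 1/50
  (W=0, X=0, Y=2, Z=1) weight 3/200
  (W=0, X=0, Y=3, Z=1) weight 1/200
  (W=0, X=2, Y=0, Z=1) weight 9/800
  (W=0, X=2, Y=1, Z=1) weight 9/800
  (W=0, X=2, Y=2, Z=1) weight 9/800
  (W=0, X=2, Y=3, Z=1) weight 9/800
  (W=1, X=0, Y=0, Z=0) weight 1/240
  … 7 more
Group by Z:
  weight(Z=0) = 7/80
  weight(Z=1) = 9/100
Total weight = 7/80 + 9/100 = 71/400
P(Z=0 | obs) = 7/80 / 71/400 = 35/71
P(Z=1 | obs) = 9/100 / 71/400 = 36/71

P(Z = 0 | obs) = 35/71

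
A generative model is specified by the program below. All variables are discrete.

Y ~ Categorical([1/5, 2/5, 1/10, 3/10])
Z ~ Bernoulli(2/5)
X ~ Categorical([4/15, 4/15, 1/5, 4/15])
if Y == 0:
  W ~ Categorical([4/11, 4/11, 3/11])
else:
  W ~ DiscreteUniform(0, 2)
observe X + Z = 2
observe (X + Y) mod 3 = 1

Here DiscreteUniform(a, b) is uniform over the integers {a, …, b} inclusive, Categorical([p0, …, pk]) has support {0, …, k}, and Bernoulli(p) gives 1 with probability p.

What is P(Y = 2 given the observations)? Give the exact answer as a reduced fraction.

Enumerate traces; 9 have nonzero weight after conditioning:
  (Y=0, Z=1, X=1, W=0) weight 32/4125
  (Y=0, Z=1, X=1, W=1) weight 32/4125
  (Y=0, Z=1, X=1, W=2) weight 8/1375
  (Y=2, Z=0, X=2, W=0) weight 1/250
  (Y=2, Z=0, X=2, W=1) weight 1/250
  (Y=2, Z=0, X=2, W=2) weight 1/250
  (Y=3, Z=1, X=1, W=0) weight 4/375
  (Y=3, Z=1, X=1, W=1) weight 4/375
  … 1 more
Group by Y:
  weight(Y=0) = 8/375
  weight(Y=2) = 3/250
  weight(Y=3) = 4/125
Total weight = 8/375 + 3/250 + 4/125 = 49/750
P(Y=0 | obs) = 8/375 / 49/750 = 16/49
P(Y=2 | obs) = 3/250 / 49/750 = 9/49
P(Y=3 | obs) = 4/125 / 49/750 = 24/49

P(Y = 2 | obs) = 9/49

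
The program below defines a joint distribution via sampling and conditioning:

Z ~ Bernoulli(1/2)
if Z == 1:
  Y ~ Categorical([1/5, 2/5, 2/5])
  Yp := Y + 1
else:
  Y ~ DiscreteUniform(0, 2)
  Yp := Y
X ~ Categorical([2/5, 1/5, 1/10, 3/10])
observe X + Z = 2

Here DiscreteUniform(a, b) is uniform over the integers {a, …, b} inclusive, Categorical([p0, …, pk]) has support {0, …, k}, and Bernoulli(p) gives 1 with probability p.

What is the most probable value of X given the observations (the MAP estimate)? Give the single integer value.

Enumerate traces; 6 have nonzero weight after conditioning:
  (Z=0, Y=0, X=2) weight 1/60
  (Z=0, Y=1, X=2) weight 1/60
  (Z=0, Y=2, X=2) weight 1/60
  (Z=1, Y=0, X=1) weight 1/50
  (Z=1, Y=1, X=1) weight 1/25
  (Z=1, Y=2, X=1) weight 1/25
Group by X:
  weight(X=1) = 1/10
  weight(X=2) = 1/20
Total weight = 1/10 + 1/20 = 3/20
P(X=1 | obs) = 1/10 / 3/20 = 2/3
P(X=2 | obs) = 1/20 / 3/20 = 1/3
argmax = 1

argmax_v P(X = v | obs) = 1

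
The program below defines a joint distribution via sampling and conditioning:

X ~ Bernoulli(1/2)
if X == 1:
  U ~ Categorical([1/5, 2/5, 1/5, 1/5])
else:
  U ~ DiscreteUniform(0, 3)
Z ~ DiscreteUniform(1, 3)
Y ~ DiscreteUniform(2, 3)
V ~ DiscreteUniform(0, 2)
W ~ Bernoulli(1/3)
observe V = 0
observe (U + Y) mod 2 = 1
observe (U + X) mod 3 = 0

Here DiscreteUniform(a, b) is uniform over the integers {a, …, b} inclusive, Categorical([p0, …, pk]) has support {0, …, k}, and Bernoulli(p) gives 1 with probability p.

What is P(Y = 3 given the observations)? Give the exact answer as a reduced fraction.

P(Y = 3 | obs) = 9/14

Enumerate traces; 18 have nonzero weight after conditioning:
  (X=0, U=0, Z=1, Y=3, V=0, W=0) weight 1/216
  (X=0, U=0, Z=1, Y=3, V=0, W=1) weight 1/432
  (X=0, U=0, Z=2, Y=3, V=0, W=0) weight 1/216
  (X=0, U=0, Z=2, Y=3, V=0, W=1) weight 1/432
  (X=0, U=0, Z=3, Y=3, V=0, W=0) weight 1/216
  (X=0, U=0, Z=3, Y=3, V=0, W=1) weight 1/432
  (X=0, U=3, Z=1, Y=2, V=0, W=0) weight 1/216
  (X=0, U=3, Z=1, Y=2, V=0, W=1) weight 1/432
  … 10 more
Group by Y:
  weight(Y=2) = 1/48
  weight(Y=3) = 3/80
Total weight = 1/48 + 3/80 = 7/120
P(Y=2 | obs) = 1/48 / 7/120 = 5/14
P(Y=3 | obs) = 3/80 / 7/120 = 9/14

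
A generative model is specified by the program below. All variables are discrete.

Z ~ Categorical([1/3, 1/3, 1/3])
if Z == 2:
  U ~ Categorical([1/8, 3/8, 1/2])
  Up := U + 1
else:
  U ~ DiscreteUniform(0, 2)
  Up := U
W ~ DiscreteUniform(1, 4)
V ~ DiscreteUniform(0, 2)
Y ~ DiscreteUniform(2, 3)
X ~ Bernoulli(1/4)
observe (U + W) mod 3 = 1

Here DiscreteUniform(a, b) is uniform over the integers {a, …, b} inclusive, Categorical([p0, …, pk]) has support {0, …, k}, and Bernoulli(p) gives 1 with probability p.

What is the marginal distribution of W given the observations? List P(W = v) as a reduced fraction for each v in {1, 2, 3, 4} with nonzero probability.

P(W=1) = 19/91, P(W=2) = 4/13, P(W=3) = 25/91, P(W=4) = 19/91

Enumerate traces; 144 have nonzero weight after conditioning:
  (Z=0, U=0, W=1, V=0, Y=2, X=0) weight 1/288
  (Z=0, U=0, W=1, V=0, Y=2, X=1) weight 1/864
  (Z=0, U=0, W=1, V=0, Y=3, X=0) weight 1/288
  (Z=0, U=0, W=1, V=0, Y=3, X=1) weight 1/864
  (Z=0, U=0, W=1, V=1, Y=2, X=0) weight 1/288
  (Z=0, U=0, W=1, V=1, Y=2, X=1) weight 1/864
  (Z=0, U=0, W=1, V=1, Y=3, X=0) weight 1/288
  (Z=0, U=0, W=1, V=1, Y=3, X=1) weight 1/864
  (Z=0, U=0, W=4, V=0, Y=2, X=0) weight 1/288
  (Z=0, U=1, W=3, V=0, Y=2, X=0) weight 1/288
  … 134 more
Group by W:
  weight(W=1) = 19/288
  weight(W=2) = 7/72
  weight(W=3) = 25/288
  weight(W=4) = 19/288
Total weight = 19/288 + 7/72 + 25/288 + 19/288 = 91/288
P(W=1 | obs) = 19/288 / 91/288 = 19/91
P(W=2 | obs) = 7/72 / 91/288 = 4/13
P(W=3 | obs) = 25/288 / 91/288 = 25/91
P(W=4 | obs) = 19/288 / 91/288 = 19/91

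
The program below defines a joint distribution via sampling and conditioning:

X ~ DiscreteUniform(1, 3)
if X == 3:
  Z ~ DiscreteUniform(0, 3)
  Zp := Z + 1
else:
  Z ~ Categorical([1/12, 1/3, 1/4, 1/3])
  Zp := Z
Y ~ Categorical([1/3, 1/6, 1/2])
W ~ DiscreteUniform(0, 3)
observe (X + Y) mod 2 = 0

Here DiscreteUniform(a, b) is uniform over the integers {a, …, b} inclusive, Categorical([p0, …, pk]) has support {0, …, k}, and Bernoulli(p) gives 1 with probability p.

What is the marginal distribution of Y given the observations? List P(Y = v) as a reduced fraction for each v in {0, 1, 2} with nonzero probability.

P(Y=0) = 2/7, P(Y=1) = 2/7, P(Y=2) = 3/7

Enumerate traces; 64 have nonzero weight after conditioning:
  (X=1, Z=0, Y=1, W=0) weight 1/864
  (X=1, Z=0, Y=1, W=1) weight 1/864
  (X=1, Z=0, Y=1, W=2) weight 1/864
  (X=1, Z=0, Y=1, W=3) weight 1/864
  (X=1, Z=1, Y=1, W=0) weight 1/216
  (X=1, Z=1, Y=1, W=1) weight 1/216
  (X=1, Z=1, Y=1, W=2) weight 1/216
  (X=1, Z=1, Y=1, W=3) weight 1/216
  (X=2, Z=0, Y=0, W=0) weight 1/432
  (X=2, Z=0, Y=2, W=0) weight 1/288
  … 54 more
Group by Y:
  weight(Y=0) = 1/9
  weight(Y=1) = 1/9
  weight(Y=2) = 1/6
Total weight = 1/9 + 1/9 + 1/6 = 7/18
P(Y=0 | obs) = 1/9 / 7/18 = 2/7
P(Y=1 | obs) = 1/9 / 7/18 = 2/7
P(Y=2 | obs) = 1/6 / 7/18 = 3/7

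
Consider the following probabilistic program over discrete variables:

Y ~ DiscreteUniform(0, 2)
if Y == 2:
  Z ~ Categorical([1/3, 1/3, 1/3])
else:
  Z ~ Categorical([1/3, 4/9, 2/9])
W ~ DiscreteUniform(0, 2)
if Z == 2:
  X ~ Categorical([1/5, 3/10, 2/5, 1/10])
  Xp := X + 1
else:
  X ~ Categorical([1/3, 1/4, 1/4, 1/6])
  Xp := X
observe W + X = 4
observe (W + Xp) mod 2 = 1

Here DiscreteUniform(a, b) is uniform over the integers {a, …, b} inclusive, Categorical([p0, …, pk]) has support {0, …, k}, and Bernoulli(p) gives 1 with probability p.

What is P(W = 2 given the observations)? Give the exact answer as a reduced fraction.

Enumerate traces; 6 have nonzero weight after conditioning:
  (Y=0, Z=2, W=1, X=3) weight 1/405
  (Y=0, Z=2, W=2, X=2) weight 4/405
  (Y=1, Z=2, W=1, X=3) weight 1/405
  (Y=1, Z=2, W=2, X=2) weight 4/405
  (Y=2, Z=2, W=1, X=3) weight 1/270
  (Y=2, Z=2, W=2, X=2) weight 2/135
Group by W:
  weight(W=1) = 7/810
  weight(W=2) = 14/405
Total weight = 7/810 + 14/405 = 7/162
P(W=1 | obs) = 7/810 / 7/162 = 1/5
P(W=2 | obs) = 14/405 / 7/162 = 4/5

P(W = 2 | obs) = 4/5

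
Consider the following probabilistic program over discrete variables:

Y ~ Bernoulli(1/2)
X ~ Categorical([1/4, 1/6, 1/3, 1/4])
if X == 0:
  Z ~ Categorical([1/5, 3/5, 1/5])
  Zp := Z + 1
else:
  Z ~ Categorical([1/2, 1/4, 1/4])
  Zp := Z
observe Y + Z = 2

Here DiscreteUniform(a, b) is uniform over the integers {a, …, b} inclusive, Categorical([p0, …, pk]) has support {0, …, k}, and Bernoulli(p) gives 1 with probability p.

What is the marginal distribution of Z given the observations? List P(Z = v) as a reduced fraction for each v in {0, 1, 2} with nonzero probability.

P(Z=1) = 27/46, P(Z=2) = 19/46

Enumerate traces; 8 have nonzero weight after conditioning:
  (Y=0, X=0, Z=2) weight 1/40
  (Y=0, X=1, Z=2) weight 1/48
  (Y=0, X=2, Z=2) weight 1/24
  (Y=0, X=3, Z=2) weight 1/32
  (Y=1, X=0, Z=1) weight 3/40
  (Y=1, X=1, Z=1) weight 1/48
  (Y=1, X=2, Z=1) weight 1/24
  (Y=1, X=3, Z=1) weight 1/32
Group by Z:
  weight(Z=1) = 27/160
  weight(Z=2) = 19/160
Total weight = 27/160 + 19/160 = 23/80
P(Z=1 | obs) = 27/160 / 23/80 = 27/46
P(Z=2 | obs) = 19/160 / 23/80 = 19/46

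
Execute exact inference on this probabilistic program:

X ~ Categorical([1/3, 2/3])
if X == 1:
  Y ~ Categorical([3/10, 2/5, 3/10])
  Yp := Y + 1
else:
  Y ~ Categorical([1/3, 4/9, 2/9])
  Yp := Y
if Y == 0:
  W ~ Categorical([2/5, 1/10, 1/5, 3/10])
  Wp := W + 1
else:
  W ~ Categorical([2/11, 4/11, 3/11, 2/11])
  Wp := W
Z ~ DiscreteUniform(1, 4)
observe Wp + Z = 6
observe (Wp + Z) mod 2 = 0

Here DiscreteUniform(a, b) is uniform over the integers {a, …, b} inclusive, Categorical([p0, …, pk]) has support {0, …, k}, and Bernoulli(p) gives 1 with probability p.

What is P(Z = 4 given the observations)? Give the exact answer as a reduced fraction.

P(Z = 4 | obs) = 542/1237

Enumerate traces; 14 have nonzero weight after conditioning:
  (X=0, Y=0, W=1, Z=4) weight 1/360
  (X=0, Y=0, W=2, Z=3) weight 1/180
  (X=0, Y=0, W=3, Z=2) weight 1/120
  (X=0, Y=1, W=2, Z=4) weight 1/99
  (X=0, Y=1, W=3, Z=3) weight 2/297
  (X=0, Y=2, W=2, Z=4) weight 1/198
  (X=0, Y=2, W=3, Z=3) weight 1/297
  (X=1, Y=0, W=1, Z=4) weight 1/200
  … 6 more
Group by Z:
  weight(Z=2) = 7/300
  weight(Z=3) = 116/2475
  weight(Z=4) = 271/4950
Total weight = 7/300 + 116/2475 + 271/4950 = 1237/9900
P(Z=2 | obs) = 7/300 / 1237/9900 = 231/1237
P(Z=3 | obs) = 116/2475 / 1237/9900 = 464/1237
P(Z=4 | obs) = 271/4950 / 1237/9900 = 542/1237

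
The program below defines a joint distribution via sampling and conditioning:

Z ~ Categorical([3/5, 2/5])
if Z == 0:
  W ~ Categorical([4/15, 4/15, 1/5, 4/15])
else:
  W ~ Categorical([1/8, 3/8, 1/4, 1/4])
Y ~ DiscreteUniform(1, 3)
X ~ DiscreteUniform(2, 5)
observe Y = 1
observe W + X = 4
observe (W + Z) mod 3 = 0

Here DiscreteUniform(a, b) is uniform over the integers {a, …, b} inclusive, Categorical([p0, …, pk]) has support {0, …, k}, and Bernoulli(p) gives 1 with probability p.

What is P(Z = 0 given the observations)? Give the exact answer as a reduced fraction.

P(Z = 0 | obs) = 8/13

Enumerate traces; 2 have nonzero weight after conditioning:
  (Z=0, W=0, Y=1, X=4) weight 1/75
  (Z=1, W=2, Y=1, X=2) weight 1/120
Group by Z:
  weight(Z=0) = 1/75
  weight(Z=1) = 1/120
Total weight = 1/75 + 1/120 = 13/600
P(Z=0 | obs) = 1/75 / 13/600 = 8/13
P(Z=1 | obs) = 1/120 / 13/600 = 5/13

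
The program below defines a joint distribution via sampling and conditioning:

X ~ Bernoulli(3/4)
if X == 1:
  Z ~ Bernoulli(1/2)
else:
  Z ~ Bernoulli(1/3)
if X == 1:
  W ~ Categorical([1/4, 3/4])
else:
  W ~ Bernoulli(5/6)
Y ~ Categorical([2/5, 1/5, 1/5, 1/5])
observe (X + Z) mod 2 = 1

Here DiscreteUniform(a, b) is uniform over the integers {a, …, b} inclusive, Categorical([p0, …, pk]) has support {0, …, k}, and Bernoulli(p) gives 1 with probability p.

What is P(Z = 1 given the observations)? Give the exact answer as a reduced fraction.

Enumerate traces; 16 have nonzero weight after conditioning:
  (X=0, Z=1, W=0, Y=0) weight 1/180
  (X=0, Z=1, W=0, Y=1) weight 1/360
  (X=0, Z=1, W=0, Y=2) weight 1/360
  (X=0, Z=1, W=0, Y=3) weight 1/360
  (X=0, Z=1, W=1, Y=0) weight 1/36
  (X=0, Z=1, W=1, Y=1) weight 1/72
  (X=0, Z=1, W=1, Y=2) weight 1/72
  (X=0, Z=1, W=1, Y=3) weight 1/72
  (X=1, Z=0, W=0, Y=0) weight 3/80
  … 7 more
Group by Z:
  weight(Z=0) = 3/8
  weight(Z=1) = 1/12
Total weight = 3/8 + 1/12 = 11/24
P(Z=0 | obs) = 3/8 / 11/24 = 9/11
P(Z=1 | obs) = 1/12 / 11/24 = 2/11

P(Z = 1 | obs) = 2/11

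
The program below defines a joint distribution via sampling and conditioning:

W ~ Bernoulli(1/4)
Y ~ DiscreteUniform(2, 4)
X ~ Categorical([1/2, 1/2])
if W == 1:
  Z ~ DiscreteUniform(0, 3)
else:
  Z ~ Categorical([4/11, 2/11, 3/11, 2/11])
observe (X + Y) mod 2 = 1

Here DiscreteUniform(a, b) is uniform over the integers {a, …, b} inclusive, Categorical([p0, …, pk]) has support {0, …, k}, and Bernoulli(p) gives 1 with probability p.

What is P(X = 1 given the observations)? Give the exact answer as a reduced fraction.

Enumerate traces; 24 have nonzero weight after conditioning:
  (W=0, Y=2, X=1, Z=0) weight 1/22
  (W=0, Y=2, X=1, Z=1) weight 1/44
  (W=0, Y=2, X=1, Z=2) weight 3/88
  (W=0, Y=2, X=1, Z=3) weight 1/44
  (W=0, Y=3, X=0, Z=0) weight 1/22
  (W=0, Y=3, X=0, Z=1) weight 1/44
  (W=0, Y=3, X=0, Z=2) weight 3/88
  (W=0, Y=3, X=0, Z=3) weight 1/44
  … 16 more
Group by X:
  weight(X=0) = 1/6
  weight(X=1) = 1/3
Total weight = 1/6 + 1/3 = 1/2
P(X=0 | obs) = 1/6 / 1/2 = 1/3
P(X=1 | obs) = 1/3 / 1/2 = 2/3

P(X = 1 | obs) = 2/3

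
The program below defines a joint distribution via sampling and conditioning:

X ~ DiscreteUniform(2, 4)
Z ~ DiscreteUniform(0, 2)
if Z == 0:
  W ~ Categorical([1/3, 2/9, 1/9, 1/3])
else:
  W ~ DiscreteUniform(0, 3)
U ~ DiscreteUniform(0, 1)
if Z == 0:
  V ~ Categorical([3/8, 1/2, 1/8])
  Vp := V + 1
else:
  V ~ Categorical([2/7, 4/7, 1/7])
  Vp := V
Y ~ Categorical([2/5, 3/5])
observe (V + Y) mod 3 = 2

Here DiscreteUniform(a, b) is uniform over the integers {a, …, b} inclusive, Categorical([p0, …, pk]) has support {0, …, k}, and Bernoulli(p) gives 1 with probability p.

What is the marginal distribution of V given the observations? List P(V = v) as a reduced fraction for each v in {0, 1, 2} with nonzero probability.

Enumerate traces; 144 have nonzero weight after conditioning:
  (X=2, Z=0, W=0, U=0, V=1, Y=1) weight 1/180
  (X=2, Z=0, W=0, U=0, V=2, Y=0) weight 1/1080
  (X=2, Z=0, W=0, U=1, V=1, Y=1) weight 1/180
  (X=2, Z=0, W=0, U=1, V=2, Y=0) weight 1/1080
  (X=2, Z=0, W=1, U=0, V=1, Y=1) weight 1/270
  (X=2, Z=0, W=1, U=0, V=2, Y=0) weight 1/1620
  (X=2, Z=0, W=1, U=1, V=1, Y=1) weight 1/270
  (X=2, Z=0, W=1, U=1, V=2, Y=0) weight 1/1620
  … 136 more
Group by V:
  weight(V=1) = 23/70
  weight(V=2) = 23/420
Total weight = 23/70 + 23/420 = 23/60
P(V=1 | obs) = 23/70 / 23/60 = 6/7
P(V=2 | obs) = 23/420 / 23/60 = 1/7

P(V=1) = 6/7, P(V=2) = 1/7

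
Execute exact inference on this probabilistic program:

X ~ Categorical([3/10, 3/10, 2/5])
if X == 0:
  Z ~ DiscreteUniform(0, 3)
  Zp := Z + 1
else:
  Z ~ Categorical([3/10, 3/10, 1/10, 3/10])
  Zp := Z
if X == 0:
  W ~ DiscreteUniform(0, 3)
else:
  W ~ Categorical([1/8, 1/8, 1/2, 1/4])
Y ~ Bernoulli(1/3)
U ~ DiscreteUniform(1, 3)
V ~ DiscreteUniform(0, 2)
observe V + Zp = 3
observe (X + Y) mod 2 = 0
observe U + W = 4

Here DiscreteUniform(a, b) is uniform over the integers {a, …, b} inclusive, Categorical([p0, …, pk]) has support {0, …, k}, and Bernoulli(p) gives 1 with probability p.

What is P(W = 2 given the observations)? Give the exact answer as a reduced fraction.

Enumerate traces; 27 have nonzero weight after conditioning:
  (X=0, Z=0, W=1, Y=0, U=3, V=2) weight 1/720
  (X=0, Z=0, W=2, Y=0, U=2, V=2) weight 1/720
  (X=0, Z=0, W=3, Y=0, U=1, V=2) weight 1/720
  (X=0, Z=1, W=1, Y=0, U=3, V=1) weight 1/720
  (X=0, Z=1, W=2, Y=0, U=2, V=1) weight 1/720
  (X=0, Z=1, W=3, Y=0, U=1, V=1) weight 1/720
  (X=0, Z=2, W=1, Y=0, U=3, V=0) weight 1/720
  (X=0, Z=2, W=2, Y=0, U=2, V=0) weight 1/720
  … 19 more
Group by W:
  weight(W=1) = 167/21600
  weight(W=2) = 199/10800
  weight(W=3) = 61/5400
Total weight = 167/21600 + 199/10800 + 61/5400 = 809/21600
P(W=1 | obs) = 167/21600 / 809/21600 = 167/809
P(W=2 | obs) = 199/10800 / 809/21600 = 398/809
P(W=3 | obs) = 61/5400 / 809/21600 = 244/809

P(W = 2 | obs) = 398/809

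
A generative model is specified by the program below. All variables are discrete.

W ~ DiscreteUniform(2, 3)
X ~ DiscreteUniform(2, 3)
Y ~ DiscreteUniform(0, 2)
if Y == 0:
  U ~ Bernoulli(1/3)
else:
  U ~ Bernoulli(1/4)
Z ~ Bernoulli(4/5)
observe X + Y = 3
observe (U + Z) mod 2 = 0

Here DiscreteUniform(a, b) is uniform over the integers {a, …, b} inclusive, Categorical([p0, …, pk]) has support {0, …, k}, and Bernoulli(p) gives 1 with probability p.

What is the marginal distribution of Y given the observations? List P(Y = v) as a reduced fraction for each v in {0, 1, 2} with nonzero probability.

Enumerate traces; 8 have nonzero weight after conditioning:
  (W=2, X=2, Y=1, U=0, Z=0) weight 1/80
  (W=2, X=2, Y=1, U=1, Z=1) weight 1/60
  (W=2, X=3, Y=0, U=0, Z=0) weight 1/90
  (W=2, X=3, Y=0, U=1, Z=1) weight 1/45
  (W=3, X=2, Y=1, U=0, Z=0) weight 1/80
  (W=3, X=2, Y=1, U=1, Z=1) weight 1/60
  (W=3, X=3, Y=0, U=0, Z=0) weight 1/90
  (W=3, X=3, Y=0, U=1, Z=1) weight 1/45
Group by Y:
  weight(Y=0) = 1/15
  weight(Y=1) = 7/120
Total weight = 1/15 + 7/120 = 1/8
P(Y=0 | obs) = 1/15 / 1/8 = 8/15
P(Y=1 | obs) = 7/120 / 1/8 = 7/15

P(Y=0) = 8/15, P(Y=1) = 7/15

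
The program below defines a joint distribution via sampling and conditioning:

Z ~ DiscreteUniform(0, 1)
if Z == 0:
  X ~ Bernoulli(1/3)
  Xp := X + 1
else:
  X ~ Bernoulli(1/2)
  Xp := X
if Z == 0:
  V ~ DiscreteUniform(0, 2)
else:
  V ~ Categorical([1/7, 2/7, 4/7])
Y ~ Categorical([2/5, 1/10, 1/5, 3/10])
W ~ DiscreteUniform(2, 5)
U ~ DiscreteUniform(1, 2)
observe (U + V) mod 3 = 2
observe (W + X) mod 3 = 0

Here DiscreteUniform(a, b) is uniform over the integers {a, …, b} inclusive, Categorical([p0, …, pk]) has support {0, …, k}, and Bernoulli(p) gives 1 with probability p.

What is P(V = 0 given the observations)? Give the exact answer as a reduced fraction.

P(V = 0 | obs) = 83/193

Enumerate traces; 48 have nonzero weight after conditioning:
  (Z=0, X=0, V=0, Y=0, W=3, U=2) weight 1/180
  (Z=0, X=0, V=0, Y=1, W=3, U=2) weight 1/720
  (Z=0, X=0, V=0, Y=2, W=3, U=2) weight 1/360
  (Z=0, X=0, V=0, Y=3, W=3, U=2) weight 1/240
  (Z=0, X=0, V=1, Y=0, W=3, U=1) weight 1/180
  (Z=0, X=0, V=1, Y=1, W=3, U=1) weight 1/720
  (Z=0, X=0, V=1, Y=2, W=3, U=1) weight 1/360
  (Z=0, X=0, V=1, Y=3, W=3, U=1) weight 1/240
  … 40 more
Group by V:
  weight(V=0) = 83/2016
  weight(V=1) = 55/1008
Total weight = 83/2016 + 55/1008 = 193/2016
P(V=0 | obs) = 83/2016 / 193/2016 = 83/193
P(V=1 | obs) = 55/1008 / 193/2016 = 110/193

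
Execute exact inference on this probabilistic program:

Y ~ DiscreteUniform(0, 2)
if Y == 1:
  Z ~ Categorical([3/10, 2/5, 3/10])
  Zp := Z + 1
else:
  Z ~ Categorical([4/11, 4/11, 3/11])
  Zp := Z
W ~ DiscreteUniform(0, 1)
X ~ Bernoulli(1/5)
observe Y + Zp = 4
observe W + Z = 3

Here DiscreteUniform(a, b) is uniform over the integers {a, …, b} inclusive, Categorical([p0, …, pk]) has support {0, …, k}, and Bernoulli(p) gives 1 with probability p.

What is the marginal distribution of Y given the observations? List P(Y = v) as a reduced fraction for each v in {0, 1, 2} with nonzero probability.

P(Y=1) = 11/21, P(Y=2) = 10/21

Enumerate traces; 4 have nonzero weight after conditioning:
  (Y=1, Z=2, W=1, X=0) weight 1/25
  (Y=1, Z=2, W=1, X=1) weight 1/100
  (Y=2, Z=2, W=1, X=0) weight 2/55
  (Y=2, Z=2, W=1, X=1) weight 1/110
Group by Y:
  weight(Y=1) = 1/20
  weight(Y=2) = 1/22
Total weight = 1/20 + 1/22 = 21/220
P(Y=1 | obs) = 1/20 / 21/220 = 11/21
P(Y=2 | obs) = 1/22 / 21/220 = 10/21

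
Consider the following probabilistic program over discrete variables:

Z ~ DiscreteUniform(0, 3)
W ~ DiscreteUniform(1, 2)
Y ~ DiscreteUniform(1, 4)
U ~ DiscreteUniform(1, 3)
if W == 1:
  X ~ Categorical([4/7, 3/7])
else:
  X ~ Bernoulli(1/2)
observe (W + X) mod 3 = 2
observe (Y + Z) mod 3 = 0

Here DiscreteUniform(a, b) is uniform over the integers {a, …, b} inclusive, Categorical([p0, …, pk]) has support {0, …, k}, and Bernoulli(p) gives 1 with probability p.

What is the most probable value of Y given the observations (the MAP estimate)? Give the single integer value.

argmax_v P(Y = v | obs) = 3

Enumerate traces; 30 have nonzero weight after conditioning:
  (Z=0, W=1, Y=3, U=1, X=1) weight 1/224
  (Z=0, W=1, Y=3, U=2, X=1) weight 1/224
  (Z=0, W=1, Y=3, U=3, X=1) weight 1/224
  (Z=0, W=2, Y=3, U=1, X=0) weight 1/192
  (Z=0, W=2, Y=3, U=2, X=0) weight 1/192
  (Z=0, W=2, Y=3, U=3, X=0) weight 1/192
  (Z=1, W=1, Y=2, U=1, X=1) weight 1/224
  (Z=1, W=1, Y=2, U=2, X=1) weight 1/224
  (Z=2, W=1, Y=1, U=1, X=1) weight 1/224
  (Z=2, W=1, Y=4, U=1, X=1) weight 1/224
  … 20 more
Group by Y:
  weight(Y=1) = 13/448
  weight(Y=2) = 13/448
  weight(Y=3) = 13/224
  weight(Y=4) = 13/448
Total weight = 13/448 + 13/448 + 13/224 + 13/448 = 65/448
P(Y=1 | obs) = 13/448 / 65/448 = 1/5
P(Y=2 | obs) = 13/448 / 65/448 = 1/5
P(Y=3 | obs) = 13/224 / 65/448 = 2/5
P(Y=4 | obs) = 13/448 / 65/448 = 1/5
argmax = 3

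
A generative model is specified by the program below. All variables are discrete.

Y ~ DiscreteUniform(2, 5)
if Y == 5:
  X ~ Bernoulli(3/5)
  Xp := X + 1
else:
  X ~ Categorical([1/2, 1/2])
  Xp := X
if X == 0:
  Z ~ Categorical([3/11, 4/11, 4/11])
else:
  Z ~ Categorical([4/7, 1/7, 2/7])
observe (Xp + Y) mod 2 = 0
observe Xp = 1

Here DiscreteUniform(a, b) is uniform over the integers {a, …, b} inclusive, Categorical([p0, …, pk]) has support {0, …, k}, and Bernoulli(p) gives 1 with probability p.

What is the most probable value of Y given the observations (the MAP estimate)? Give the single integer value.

argmax_v P(Y = v | obs) = 3

Enumerate traces; 6 have nonzero weight after conditioning:
  (Y=3, X=1, Z=0) weight 1/14
  (Y=3, X=1, Z=1) weight 1/56
  (Y=3, X=1, Z=2) weight 1/28
  (Y=5, X=0, Z=0) weight 3/110
  (Y=5, X=0, Z=1) weight 2/55
  (Y=5, X=0, Z=2) weight 2/55
Group by Y:
  weight(Y=3) = 1/8
  weight(Y=5) = 1/10
Total weight = 1/8 + 1/10 = 9/40
P(Y=3 | obs) = 1/8 / 9/40 = 5/9
P(Y=5 | obs) = 1/10 / 9/40 = 4/9
argmax = 3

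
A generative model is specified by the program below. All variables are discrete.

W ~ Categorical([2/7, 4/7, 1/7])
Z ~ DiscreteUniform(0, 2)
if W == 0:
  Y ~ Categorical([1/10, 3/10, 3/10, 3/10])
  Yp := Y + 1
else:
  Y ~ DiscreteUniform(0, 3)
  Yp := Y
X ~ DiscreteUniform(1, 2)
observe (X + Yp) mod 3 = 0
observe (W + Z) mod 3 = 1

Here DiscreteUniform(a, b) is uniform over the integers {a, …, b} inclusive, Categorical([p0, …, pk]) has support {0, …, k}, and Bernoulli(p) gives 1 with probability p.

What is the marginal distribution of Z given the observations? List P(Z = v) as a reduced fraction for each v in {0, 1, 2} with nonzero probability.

P(Z=0) = 20/39, P(Z=1) = 14/39, P(Z=2) = 5/39

Enumerate traces; 7 have nonzero weight after conditioning:
  (W=0, Z=1, Y=0, X=2) weight 1/210
  (W=0, Z=1, Y=1, X=1) weight 1/70
  (W=0, Z=1, Y=3, X=2) weight 1/70
  (W=1, Z=0, Y=1, X=2) weight 1/42
  (W=1, Z=0, Y=2, X=1) weight 1/42
  (W=2, Z=2, Y=1, X=2) weight 1/168
  (W=2, Z=2, Y=2, X=1) weight 1/168
Group by Z:
  weight(Z=0) = 1/21
  weight(Z=1) = 1/30
  weight(Z=2) = 1/84
Total weight = 1/21 + 1/30 + 1/84 = 13/140
P(Z=0 | obs) = 1/21 / 13/140 = 20/39
P(Z=1 | obs) = 1/30 / 13/140 = 14/39
P(Z=2 | obs) = 1/84 / 13/140 = 5/39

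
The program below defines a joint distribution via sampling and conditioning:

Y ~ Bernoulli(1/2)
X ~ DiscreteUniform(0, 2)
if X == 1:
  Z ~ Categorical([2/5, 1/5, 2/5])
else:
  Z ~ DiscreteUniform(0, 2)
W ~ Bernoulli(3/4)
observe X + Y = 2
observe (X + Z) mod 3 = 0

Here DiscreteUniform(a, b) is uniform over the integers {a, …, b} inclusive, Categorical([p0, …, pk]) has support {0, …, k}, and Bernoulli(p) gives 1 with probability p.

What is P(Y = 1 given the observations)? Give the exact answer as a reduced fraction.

P(Y = 1 | obs) = 6/11

Enumerate traces; 4 have nonzero weight after conditioning:
  (Y=0, X=2, Z=1, W=0) weight 1/72
  (Y=0, X=2, Z=1, W=1) weight 1/24
  (Y=1, X=1, Z=2, W=0) weight 1/60
  (Y=1, X=1, Z=2, W=1) weight 1/20
Group by Y:
  weight(Y=0) = 1/18
  weight(Y=1) = 1/15
Total weight = 1/18 + 1/15 = 11/90
P(Y=0 | obs) = 1/18 / 11/90 = 5/11
P(Y=1 | obs) = 1/15 / 11/90 = 6/11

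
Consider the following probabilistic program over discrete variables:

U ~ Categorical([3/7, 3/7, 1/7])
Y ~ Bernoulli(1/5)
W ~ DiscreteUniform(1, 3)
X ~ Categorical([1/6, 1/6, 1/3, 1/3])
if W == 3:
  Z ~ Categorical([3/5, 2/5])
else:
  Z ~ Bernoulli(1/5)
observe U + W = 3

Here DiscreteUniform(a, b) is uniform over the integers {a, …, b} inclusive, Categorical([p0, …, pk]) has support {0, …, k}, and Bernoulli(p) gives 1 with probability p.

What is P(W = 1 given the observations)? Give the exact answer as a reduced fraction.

Enumerate traces; 48 have nonzero weight after conditioning:
  (U=0, Y=0, W=3, X=0, Z=0) weight 2/175
  (U=0, Y=0, W=3, X=0, Z=1) weight 4/525
  (U=0, Y=0, W=3, X=1, Z=0) weight 2/175
  (U=0, Y=0, W=3, X=1, Z=1) weight 4/525
  (U=0, Y=0, W=3, X=2, Z=0) weight 4/175
  (U=0, Y=0, W=3, X=2, Z=1) weight 8/525
  (U=0, Y=0, W=3, X=3, Z=0) weight 4/175
  (U=0, Y=0, W=3, X=3, Z=1) weight 8/525
  (U=1, Y=0, W=2, X=0, Z=0) weight 8/525
  (U=2, Y=0, W=1, X=0, Z=0) weight 8/1575
  … 38 more
Group by W:
  weight(W=1) = 1/21
  weight(W=2) = 1/7
  weight(W=3) = 1/7
Total weight = 1/21 + 1/7 + 1/7 = 1/3
P(W=1 | obs) = 1/21 / 1/3 = 1/7
P(W=2 | obs) = 1/7 / 1/3 = 3/7
P(W=3 | obs) = 1/7 / 1/3 = 3/7

P(W = 1 | obs) = 1/7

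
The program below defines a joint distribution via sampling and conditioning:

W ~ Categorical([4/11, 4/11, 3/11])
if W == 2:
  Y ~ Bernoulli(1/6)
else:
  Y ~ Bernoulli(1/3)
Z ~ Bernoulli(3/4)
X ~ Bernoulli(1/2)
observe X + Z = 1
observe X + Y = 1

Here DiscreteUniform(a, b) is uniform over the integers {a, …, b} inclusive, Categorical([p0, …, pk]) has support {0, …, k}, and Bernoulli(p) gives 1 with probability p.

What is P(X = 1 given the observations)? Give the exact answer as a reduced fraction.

P(X = 1 | obs) = 47/104

Enumerate traces; 6 have nonzero weight after conditioning:
  (W=0, Y=0, Z=0, X=1) weight 1/33
  (W=0, Y=1, Z=1, X=0) weight 1/22
  (W=1, Y=0, Z=0, X=1) weight 1/33
  (W=1, Y=1, Z=1, X=0) weight 1/22
  (W=2, Y=0, Z=0, X=1) weight 5/176
  (W=2, Y=1, Z=1, X=0) weight 3/176
Group by X:
  weight(X=0) = 19/176
  weight(X=1) = 47/528
Total weight = 19/176 + 47/528 = 13/66
P(X=0 | obs) = 19/176 / 13/66 = 57/104
P(X=1 | obs) = 47/528 / 13/66 = 47/104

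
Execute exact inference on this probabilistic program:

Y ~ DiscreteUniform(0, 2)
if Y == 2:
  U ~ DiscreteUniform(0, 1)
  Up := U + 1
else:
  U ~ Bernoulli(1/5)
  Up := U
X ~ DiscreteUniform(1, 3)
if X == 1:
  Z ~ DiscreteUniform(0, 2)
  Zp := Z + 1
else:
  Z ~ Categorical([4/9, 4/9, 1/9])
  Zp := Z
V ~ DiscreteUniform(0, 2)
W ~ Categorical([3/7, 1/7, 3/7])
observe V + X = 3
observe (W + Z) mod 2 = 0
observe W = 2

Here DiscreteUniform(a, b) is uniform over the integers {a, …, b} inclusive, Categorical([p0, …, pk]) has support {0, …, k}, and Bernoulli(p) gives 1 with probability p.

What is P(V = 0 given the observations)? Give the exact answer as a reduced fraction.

P(V = 0 | obs) = 5/16

Enumerate traces; 36 have nonzero weight after conditioning:
  (Y=0, U=0, X=1, Z=0, V=2, W=2) weight 4/945
  (Y=0, U=0, X=1, Z=2, V=2, W=2) weight 4/945
  (Y=0, U=0, X=2, Z=0, V=1, W=2) weight 16/2835
  (Y=0, U=0, X=2, Z=2, V=1, W=2) weight 4/2835
  (Y=0, U=0, X=3, Z=0, V=0, W=2) weight 16/2835
  (Y=0, U=0, X=3, Z=2, V=0, W=2) weight 4/2835
  (Y=0, U=1, X=1, Z=0, V=2, W=2) weight 1/945
  (Y=0, U=1, X=1, Z=2, V=2, W=2) weight 1/945
  … 28 more
Group by V:
  weight(V=0) = 5/189
  weight(V=1) = 5/189
  weight(V=2) = 2/63
Total weight = 5/189 + 5/189 + 2/63 = 16/189
P(V=0 | obs) = 5/189 / 16/189 = 5/16
P(V=1 | obs) = 5/189 / 16/189 = 5/16
P(V=2 | obs) = 2/63 / 16/189 = 3/8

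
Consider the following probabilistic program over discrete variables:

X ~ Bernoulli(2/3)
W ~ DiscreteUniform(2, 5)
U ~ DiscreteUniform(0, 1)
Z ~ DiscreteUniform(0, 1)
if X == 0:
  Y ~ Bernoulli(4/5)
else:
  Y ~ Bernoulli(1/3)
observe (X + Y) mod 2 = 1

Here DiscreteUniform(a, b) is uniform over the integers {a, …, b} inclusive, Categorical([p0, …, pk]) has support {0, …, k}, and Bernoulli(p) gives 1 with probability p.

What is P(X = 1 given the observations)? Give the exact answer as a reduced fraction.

Enumerate traces; 32 have nonzero weight after conditioning:
  (X=0, W=2, U=0, Z=0, Y=1) weight 1/60
  (X=0, W=2, U=0, Z=1, Y=1) weight 1/60
  (X=0, W=2, U=1, Z=0, Y=1) weight 1/60
  (X=0, W=2, U=1, Z=1, Y=1) weight 1/60
  (X=0, W=3, U=0, Z=0, Y=1) weight 1/60
  (X=0, W=3, U=0, Z=1, Y=1) weight 1/60
  (X=0, W=3, U=1, Z=0, Y=1) weight 1/60
  (X=0, W=3, U=1, Z=1, Y=1) weight 1/60
  (X=1, W=2, U=0, Z=0, Y=0) weight 1/36
  … 23 more
Group by X:
  weight(X=0) = 4/15
  weight(X=1) = 4/9
Total weight = 4/15 + 4/9 = 32/45
P(X=0 | obs) = 4/15 / 32/45 = 3/8
P(X=1 | obs) = 4/9 / 32/45 = 5/8

P(X = 1 | obs) = 5/8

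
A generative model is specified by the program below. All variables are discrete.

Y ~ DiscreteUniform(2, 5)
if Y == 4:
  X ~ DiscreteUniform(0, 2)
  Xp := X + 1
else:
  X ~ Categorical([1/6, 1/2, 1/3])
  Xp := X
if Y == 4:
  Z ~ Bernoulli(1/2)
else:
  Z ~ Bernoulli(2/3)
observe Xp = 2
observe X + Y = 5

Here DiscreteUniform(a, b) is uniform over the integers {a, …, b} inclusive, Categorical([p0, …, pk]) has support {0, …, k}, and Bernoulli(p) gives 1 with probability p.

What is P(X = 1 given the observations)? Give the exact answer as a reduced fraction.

Enumerate traces; 4 have nonzero weight after conditioning:
  (Y=3, X=2, Z=0) weight 1/36
  (Y=3, X=2, Z=1) weight 1/18
  (Y=4, X=1, Z=0) weight 1/24
  (Y=4, X=1, Z=1) weight 1/24
Group by X:
  weight(X=1) = 1/12
  weight(X=2) = 1/12
Total weight = 1/12 + 1/12 = 1/6
P(X=1 | obs) = 1/12 / 1/6 = 1/2
P(X=2 | obs) = 1/12 / 1/6 = 1/2

P(X = 1 | obs) = 1/2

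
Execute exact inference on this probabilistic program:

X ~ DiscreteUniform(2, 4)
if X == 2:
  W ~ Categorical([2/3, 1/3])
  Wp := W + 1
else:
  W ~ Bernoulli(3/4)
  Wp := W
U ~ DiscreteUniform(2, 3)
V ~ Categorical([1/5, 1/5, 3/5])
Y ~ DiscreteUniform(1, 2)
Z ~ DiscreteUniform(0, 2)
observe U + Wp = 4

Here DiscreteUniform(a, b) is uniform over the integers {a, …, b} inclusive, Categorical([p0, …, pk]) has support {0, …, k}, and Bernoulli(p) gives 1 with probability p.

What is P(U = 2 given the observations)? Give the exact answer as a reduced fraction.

P(U = 2 | obs) = 2/15

Enumerate traces; 72 have nonzero weight after conditioning:
  (X=2, W=0, U=3, V=0, Y=1, Z=0) weight 1/270
  (X=2, W=0, U=3, V=0, Y=1, Z=1) weight 1/270
  (X=2, W=0, U=3, V=0, Y=1, Z=2) weight 1/270
  (X=2, W=0, U=3, V=0, Y=2, Z=0) weight 1/270
  (X=2, W=0, U=3, V=0, Y=2, Z=1) weight 1/270
  (X=2, W=0, U=3, V=0, Y=2, Z=2) weight 1/270
  (X=2, W=0, U=3, V=1, Y=1, Z=0) weight 1/270
  (X=2, W=0, U=3, V=1, Y=1, Z=1) weight 1/270
  (X=2, W=1, U=2, V=0, Y=1, Z=0) weight 1/540
  … 63 more
Group by U:
  weight(U=2) = 1/18
  weight(U=3) = 13/36
Total weight = 1/18 + 13/36 = 5/12
P(U=2 | obs) = 1/18 / 5/12 = 2/15
P(U=3 | obs) = 13/36 / 5/12 = 13/15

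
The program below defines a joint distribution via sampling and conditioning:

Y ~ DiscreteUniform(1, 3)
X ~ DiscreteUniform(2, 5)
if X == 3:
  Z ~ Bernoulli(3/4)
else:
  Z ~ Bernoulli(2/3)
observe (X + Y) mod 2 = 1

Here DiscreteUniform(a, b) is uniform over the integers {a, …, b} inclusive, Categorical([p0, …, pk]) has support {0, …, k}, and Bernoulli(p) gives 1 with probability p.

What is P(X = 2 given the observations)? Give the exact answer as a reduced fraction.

Enumerate traces; 12 have nonzero weight after conditioning:
  (Y=1, X=2, Z=0) weight 1/36
  (Y=1, X=2, Z=1) weight 1/18
  (Y=1, X=4, Z=0) weight 1/36
  (Y=1, X=4, Z=1) weight 1/18
  (Y=2, X=3, Z=0) weight 1/48
  (Y=2, X=3, Z=1) weight 1/16
  (Y=2, X=5, Z=0) weight 1/36
  (Y=2, X=5, Z=1) weight 1/18
  … 4 more
Group by X:
  weight(X=2) = 1/6
  weight(X=3) = 1/12
  weight(X=4) = 1/6
  weight(X=5) = 1/12
Total weight = 1/6 + 1/12 + 1/6 + 1/12 = 1/2
P(X=2 | obs) = 1/6 / 1/2 = 1/3
P(X=3 | obs) = 1/12 / 1/2 = 1/6
P(X=4 | obs) = 1/6 / 1/2 = 1/3
P(X=5 | obs) = 1/12 / 1/2 = 1/6

P(X = 2 | obs) = 1/3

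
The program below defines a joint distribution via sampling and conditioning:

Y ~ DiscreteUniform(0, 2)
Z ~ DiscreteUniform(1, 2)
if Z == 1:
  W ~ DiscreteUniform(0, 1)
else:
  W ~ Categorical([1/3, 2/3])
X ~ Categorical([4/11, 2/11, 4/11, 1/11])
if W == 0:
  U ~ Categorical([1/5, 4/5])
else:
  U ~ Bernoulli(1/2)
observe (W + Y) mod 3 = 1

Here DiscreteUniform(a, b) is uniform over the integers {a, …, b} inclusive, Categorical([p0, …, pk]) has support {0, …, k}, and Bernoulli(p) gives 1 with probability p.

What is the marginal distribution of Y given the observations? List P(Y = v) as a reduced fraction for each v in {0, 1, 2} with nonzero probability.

Enumerate traces; 32 have nonzero weight after conditioning:
  (Y=0, Z=1, W=1, X=0, U=0) weight 1/66
  (Y=0, Z=1, W=1, X=0, U=1) weight 1/66
  (Y=0, Z=1, W=1, X=1, U=0) weight 1/132
  (Y=0, Z=1, W=1, X=1, U=1) weight 1/132
  (Y=0, Z=1, W=1, X=2, U=0) weight 1/66
  (Y=0, Z=1, W=1, X=2, U=1) weight 1/66
  (Y=0, Z=1, W=1, X=3, U=0) weight 1/264
  (Y=0, Z=1, W=1, X=3, U=1) weight 1/264
  (Y=1, Z=1, W=0, X=0, U=0) weight 1/165
  … 23 more
Group by Y:
  weight(Y=0) = 7/36
  weight(Y=1) = 5/36
Total weight = 7/36 + 5/36 = 1/3
P(Y=0 | obs) = 7/36 / 1/3 = 7/12
P(Y=1 | obs) = 5/36 / 1/3 = 5/12

P(Y=0) = 7/12, P(Y=1) = 5/12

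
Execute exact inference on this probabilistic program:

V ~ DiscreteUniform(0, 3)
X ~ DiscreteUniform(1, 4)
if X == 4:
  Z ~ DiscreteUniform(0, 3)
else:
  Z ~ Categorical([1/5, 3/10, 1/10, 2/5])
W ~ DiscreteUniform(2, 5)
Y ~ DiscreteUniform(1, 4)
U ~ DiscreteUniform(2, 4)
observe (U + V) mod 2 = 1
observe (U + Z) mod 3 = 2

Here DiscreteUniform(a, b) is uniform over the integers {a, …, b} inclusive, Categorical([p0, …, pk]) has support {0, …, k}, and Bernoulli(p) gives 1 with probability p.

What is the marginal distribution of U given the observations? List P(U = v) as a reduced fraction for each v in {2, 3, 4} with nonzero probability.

P(U=2) = 23/40, P(U=3) = 11/80, P(U=4) = 23/80

Enumerate traces; 512 have nonzero weight after conditioning:
  (V=0, X=1, Z=2, W=2, Y=1, U=3) weight 1/7680
  (V=0, X=1, Z=2, W=2, Y=2, U=3) weight 1/7680
  (V=0, X=1, Z=2, W=2, Y=3, U=3) weight 1/7680
  (V=0, X=1, Z=2, W=2, Y=4, U=3) weight 1/7680
  (V=0, X=1, Z=2, W=3, Y=1, U=3) weight 1/7680
  (V=0, X=1, Z=2, W=3, Y=2, U=3) weight 1/7680
  (V=0, X=1, Z=2, W=3, Y=3, U=3) weight 1/7680
  (V=0, X=1, Z=2, W=3, Y=4, U=3) weight 1/7680
  (V=1, X=1, Z=0, W=2, Y=1, U=2) weight 1/3840
  (V=1, X=1, Z=1, W=2, Y=1, U=4) weight 1/2560
  … 502 more
Group by U:
  weight(U=2) = 23/240
  weight(U=3) = 11/480
  weight(U=4) = 23/480
Total weight = 23/240 + 11/480 + 23/480 = 1/6
P(U=2 | obs) = 23/240 / 1/6 = 23/40
P(U=3 | obs) = 11/480 / 1/6 = 11/80
P(U=4 | obs) = 23/480 / 1/6 = 23/80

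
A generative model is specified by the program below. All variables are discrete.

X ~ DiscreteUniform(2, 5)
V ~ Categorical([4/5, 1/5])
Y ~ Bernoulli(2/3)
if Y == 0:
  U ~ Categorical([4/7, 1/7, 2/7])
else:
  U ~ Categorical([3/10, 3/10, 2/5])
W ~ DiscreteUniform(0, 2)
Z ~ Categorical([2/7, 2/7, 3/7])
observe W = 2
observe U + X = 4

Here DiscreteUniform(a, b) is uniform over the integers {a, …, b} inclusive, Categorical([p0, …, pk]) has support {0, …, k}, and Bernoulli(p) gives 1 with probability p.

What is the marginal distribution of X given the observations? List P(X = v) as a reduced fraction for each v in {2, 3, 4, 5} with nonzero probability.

Enumerate traces; 36 have nonzero weight after conditioning:
  (X=2, V=0, Y=0, U=2, W=2, Z=0) weight 4/2205
  (X=2, V=0, Y=0, U=2, W=2, Z=1) weight 4/2205
  (X=2, V=0, Y=0, U=2, W=2, Z=2) weight 2/735
  (X=2, V=0, Y=1, U=2, W=2, Z=0) weight 8/1575
  (X=2, V=0, Y=1, U=2, W=2, Z=1) weight 8/1575
  (X=2, V=0, Y=1, U=2, W=2, Z=2) weight 4/525
  (X=2, V=1, Y=0, U=2, W=2, Z=0) weight 1/2205
  (X=2, V=1, Y=0, U=2, W=2, Z=1) weight 1/2205
  (X=3, V=0, Y=0, U=1, W=2, Z=0) weight 2/2205
  (X=4, V=0, Y=0, U=0, W=2, Z=0) weight 8/2205
  … 26 more
Group by X:
  weight(X=2) = 19/630
  weight(X=3) = 13/630
  weight(X=4) = 41/1260
Total weight = 19/630 + 13/630 + 41/1260 = 1/12
P(X=2 | obs) = 19/630 / 1/12 = 38/105
P(X=3 | obs) = 13/630 / 1/12 = 26/105
P(X=4 | obs) = 41/1260 / 1/12 = 41/105

P(X=2) = 38/105, P(X=3) = 26/105, P(X=4) = 41/105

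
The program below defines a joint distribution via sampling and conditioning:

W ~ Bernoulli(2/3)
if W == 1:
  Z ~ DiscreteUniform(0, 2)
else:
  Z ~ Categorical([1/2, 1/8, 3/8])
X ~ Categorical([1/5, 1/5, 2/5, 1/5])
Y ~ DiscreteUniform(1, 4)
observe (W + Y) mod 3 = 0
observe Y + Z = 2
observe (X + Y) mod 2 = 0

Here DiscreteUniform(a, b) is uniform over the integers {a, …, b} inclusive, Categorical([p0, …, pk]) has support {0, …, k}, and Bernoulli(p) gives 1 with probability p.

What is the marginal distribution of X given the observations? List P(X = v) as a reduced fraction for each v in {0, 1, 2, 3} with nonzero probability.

P(X=0) = 1/3, P(X=2) = 2/3

Enumerate traces; 2 have nonzero weight after conditioning:
  (W=1, Z=0, X=0, Y=2) weight 1/90
  (W=1, Z=0, X=2, Y=2) weight 1/45
Group by X:
  weight(X=0) = 1/90
  weight(X=2) = 1/45
Total weight = 1/90 + 1/45 = 1/30
P(X=0 | obs) = 1/90 / 1/30 = 1/3
P(X=2 | obs) = 1/45 / 1/30 = 2/3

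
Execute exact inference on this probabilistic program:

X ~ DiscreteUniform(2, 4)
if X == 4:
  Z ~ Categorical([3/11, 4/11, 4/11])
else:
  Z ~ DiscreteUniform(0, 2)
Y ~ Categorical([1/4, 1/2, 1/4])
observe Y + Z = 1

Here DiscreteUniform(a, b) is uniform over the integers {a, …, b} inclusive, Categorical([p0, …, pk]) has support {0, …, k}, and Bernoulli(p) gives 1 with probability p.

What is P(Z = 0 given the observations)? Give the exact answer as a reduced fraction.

Enumerate traces; 6 have nonzero weight after conditioning:
  (X=2, Z=0, Y=1) weight 1/18
  (X=2, Z=1, Y=0) weight 1/36
  (X=3, Z=0, Y=1) weight 1/18
  (X=3, Z=1, Y=0) weight 1/36
  (X=4, Z=0, Y=1) weight 1/22
  (X=4, Z=1, Y=0) weight 1/33
Group by Z:
  weight(Z=0) = 31/198
  weight(Z=1) = 17/198
Total weight = 31/198 + 17/198 = 8/33
P(Z=0 | obs) = 31/198 / 8/33 = 31/48
P(Z=1 | obs) = 17/198 / 8/33 = 17/48

P(Z = 0 | obs) = 31/48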